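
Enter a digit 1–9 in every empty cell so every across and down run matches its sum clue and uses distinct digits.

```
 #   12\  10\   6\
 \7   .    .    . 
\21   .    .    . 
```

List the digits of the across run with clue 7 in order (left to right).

4 1 2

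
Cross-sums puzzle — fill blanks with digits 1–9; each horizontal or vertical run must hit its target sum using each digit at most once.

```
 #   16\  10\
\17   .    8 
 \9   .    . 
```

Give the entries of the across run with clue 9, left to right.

7 2

17 in 2 cells must be {8,9}; 16 in 2 cells must be {7,9}.
R1C1 = 17 − 8 = 9 completes the 17 across.
R2C1 = 16 − 9 = 7 completes the 16 down.
R2C2 = 9 − 7 = 2 completes the 9 across.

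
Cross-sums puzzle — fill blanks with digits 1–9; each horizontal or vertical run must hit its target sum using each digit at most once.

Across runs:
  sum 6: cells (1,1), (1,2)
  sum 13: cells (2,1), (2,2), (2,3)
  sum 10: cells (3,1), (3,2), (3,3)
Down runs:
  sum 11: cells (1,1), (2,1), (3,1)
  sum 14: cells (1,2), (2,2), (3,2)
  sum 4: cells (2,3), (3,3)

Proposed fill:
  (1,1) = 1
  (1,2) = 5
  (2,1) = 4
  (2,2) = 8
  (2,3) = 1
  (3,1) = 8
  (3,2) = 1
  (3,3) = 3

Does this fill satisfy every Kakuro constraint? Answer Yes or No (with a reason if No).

No — the across run (3,1)–(3,3) sums to 12, not 10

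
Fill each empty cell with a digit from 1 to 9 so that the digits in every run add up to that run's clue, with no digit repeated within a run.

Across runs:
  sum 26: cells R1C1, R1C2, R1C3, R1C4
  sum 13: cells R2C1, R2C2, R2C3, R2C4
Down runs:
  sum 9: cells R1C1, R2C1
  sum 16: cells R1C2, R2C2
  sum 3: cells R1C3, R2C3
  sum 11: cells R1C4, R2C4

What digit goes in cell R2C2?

7

16 in 2 cells must be {7,9}; 3 in 2 cells must be {1,2}.
Only 2 fits R1C3 under both its across sum 26 and down sum 3.
The 13 across and the 16 down share only 7, so R2C2 = 7.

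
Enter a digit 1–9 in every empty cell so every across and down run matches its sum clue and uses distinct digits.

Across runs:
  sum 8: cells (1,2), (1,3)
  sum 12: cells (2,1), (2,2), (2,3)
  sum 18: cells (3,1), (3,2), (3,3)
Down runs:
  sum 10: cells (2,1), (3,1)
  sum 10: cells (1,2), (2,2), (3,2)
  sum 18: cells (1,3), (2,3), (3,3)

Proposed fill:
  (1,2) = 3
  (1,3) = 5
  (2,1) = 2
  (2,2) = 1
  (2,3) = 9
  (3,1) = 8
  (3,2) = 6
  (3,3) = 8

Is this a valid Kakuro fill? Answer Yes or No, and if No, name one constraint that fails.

No — the across run (3,1)–(3,3) sums to 22, not 18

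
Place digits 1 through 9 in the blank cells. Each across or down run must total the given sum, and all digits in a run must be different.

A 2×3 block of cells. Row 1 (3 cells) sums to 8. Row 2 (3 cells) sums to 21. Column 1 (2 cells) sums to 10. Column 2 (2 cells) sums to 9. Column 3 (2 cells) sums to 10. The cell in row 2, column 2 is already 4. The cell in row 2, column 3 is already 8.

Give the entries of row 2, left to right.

(1,2) = 9 − 4 = 5 completes the 9 down.
(1,3) = 10 − 8 = 2 completes the 10 down.
(2,1) = 21 − 12 = 9 completes the 21 across.
(1,1) = 8 − 7 = 1 completes the 8 across.

9, 4, 8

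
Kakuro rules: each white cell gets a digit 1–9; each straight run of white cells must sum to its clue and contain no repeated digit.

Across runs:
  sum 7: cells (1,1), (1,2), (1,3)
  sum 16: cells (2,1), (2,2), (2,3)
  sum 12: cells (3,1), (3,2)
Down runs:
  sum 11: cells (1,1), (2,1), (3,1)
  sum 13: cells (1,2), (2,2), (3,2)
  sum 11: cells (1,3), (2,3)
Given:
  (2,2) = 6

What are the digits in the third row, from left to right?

7 in 3 cells must be {1,2,4}.
Nothing is forced directly, so branch on (1,2), whose candidates are 2 or 4. If (1,2) = 4: that forces (1,3) = 2, (2,3) = 9, (3,2) = 3, (1,1) = 1, after which (2,1) would have to be in {1} for the 16 across but in {2,3,4,6,7,8} for the 11 down — contradiction. So (1,2) = 2.
(1,3) = 4: the only remaining digit allowed by both the 7 across and the 11 down.
(2,3) = 11 − 4 = 7 completes the 11 down.
(3,2) = 13 − 8 = 5 completes the 13 down.
(1,1) = 7 − 6 = 1 completes the 7 across.
(2,1) = 16 − 13 = 3 completes the 16 across.
(3,1) = 12 − 5 = 7 completes the 12 across.

7 5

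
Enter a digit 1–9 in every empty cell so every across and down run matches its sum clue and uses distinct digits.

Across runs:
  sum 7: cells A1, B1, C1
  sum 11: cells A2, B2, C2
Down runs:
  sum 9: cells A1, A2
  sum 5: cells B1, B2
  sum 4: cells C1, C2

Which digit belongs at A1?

2

7 in 3 cells must be {1,2,4}; 4 in 2 cells must be {1,3}.
The 7 across and the 4 down share only 1, so C1 = 1.
C2 = 4 − 1 = 3 completes the 4 down.
Nothing is forced directly, so branch on B2, whose candidates are 1 or 2. If B2 = 2: then B1 would have to be in {2,4} for the 7 across but in {3} for the 5 down — contradiction. So B2 = 1.
B1 = 5 − 1 = 4 completes the 5 down.
A2 = 11 − 4 = 7 completes the 11 across.
A1 = 7 − 5 = 2 completes the 7 across.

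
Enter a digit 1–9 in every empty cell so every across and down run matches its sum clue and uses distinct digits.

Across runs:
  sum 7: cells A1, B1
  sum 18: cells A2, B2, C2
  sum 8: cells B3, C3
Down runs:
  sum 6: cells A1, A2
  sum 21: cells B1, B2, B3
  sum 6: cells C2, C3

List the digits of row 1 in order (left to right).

2, 5

Nothing is forced directly, so branch on B3, whose candidates are 5 or 6 or 7. If B3 = 5: then B1 would have to be in {1,2,3,4,5,6} for the 7 across but in {7,9} for the 21 down — contradiction. If B3 = 6: then B1 would have to be in {1,2,3,4,5,6} for the 7 across but in {7,8} for the 21 down — contradiction. So B3 = 7.
C3 = 8 − 7 = 1 completes the 8 across.
C2 = 6 − 1 = 5 completes the 6 down.
A2 = 4: the only remaining digit allowed by both the 18 across and the 6 down.
B2 = 18 − 9 = 9 completes the 18 across.
A1 = 6 − 4 = 2 completes the 6 down.
B1 = 7 − 2 = 5 completes the 7 across.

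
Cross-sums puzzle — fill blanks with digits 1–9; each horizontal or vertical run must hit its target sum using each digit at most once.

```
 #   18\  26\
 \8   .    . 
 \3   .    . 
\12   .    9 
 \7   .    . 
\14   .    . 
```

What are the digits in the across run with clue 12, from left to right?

3 9

3 in 2 cells must be {1,2}.
R3C1 = 12 − 9 = 3 completes the 12 across.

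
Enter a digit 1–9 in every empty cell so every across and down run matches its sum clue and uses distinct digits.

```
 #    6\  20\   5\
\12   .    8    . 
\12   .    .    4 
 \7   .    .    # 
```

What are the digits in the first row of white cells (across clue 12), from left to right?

3 8 1

6 in 3 cells must be {1,2,3}.
R1C3 = 5 − 4 = 1 completes the 5 down.
R1C1 = 12 − 9 = 3 completes the 12 across.
Nothing is forced directly, so branch on R2C1, whose candidates are 1 or 2. If R2C1 = 2: then R2C2 would have to be in {6} for the 12 across but in {3,5,7,9} for the 20 down — contradiction. So R2C1 = 1.
R2C2 = 12 − 5 = 7 completes the 12 across.
R3C1 = 6 − 4 = 2 completes the 6 down.
R3C2 = 7 − 2 = 5 completes the 7 across.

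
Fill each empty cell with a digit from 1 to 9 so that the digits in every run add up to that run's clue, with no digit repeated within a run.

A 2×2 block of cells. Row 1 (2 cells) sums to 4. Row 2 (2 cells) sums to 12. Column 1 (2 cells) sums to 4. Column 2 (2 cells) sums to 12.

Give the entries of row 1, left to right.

4 in 2 cells must be {1,3}.
The 4 across and the 12 down share only 3, so (1,2) = 3.
The 12 across and the 4 down share only 3, so (2,1) = 3.
(2,2) = 12 − 3 = 9 completes the 12 across.
(1,1) = 4 − 3 = 1 completes the 4 across.

1 3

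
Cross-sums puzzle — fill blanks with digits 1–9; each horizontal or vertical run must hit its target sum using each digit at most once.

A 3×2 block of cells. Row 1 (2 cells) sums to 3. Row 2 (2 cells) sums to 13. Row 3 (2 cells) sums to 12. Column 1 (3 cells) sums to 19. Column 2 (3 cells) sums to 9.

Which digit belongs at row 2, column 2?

5

3 in 2 cells must be {1,2}.
The 3 across and the 19 down share only 2, so (1,1) = 2.
(1,2) = 3 − 2 = 1 completes the 3 across.
Nothing is forced directly, so branch on (2,1), whose candidates are 8 or 9. If (2,1) = 9: then (2,2) would have to be in {4} for the 13 across but in {2,3,5,6} for the 9 down — contradiction. So (2,1) = 8.
(2,2) = 13 − 8 = 5 completes the 13 across.
(3,1) = 19 − 10 = 9 completes the 19 down.
(3,2) = 12 − 9 = 3 completes the 12 across.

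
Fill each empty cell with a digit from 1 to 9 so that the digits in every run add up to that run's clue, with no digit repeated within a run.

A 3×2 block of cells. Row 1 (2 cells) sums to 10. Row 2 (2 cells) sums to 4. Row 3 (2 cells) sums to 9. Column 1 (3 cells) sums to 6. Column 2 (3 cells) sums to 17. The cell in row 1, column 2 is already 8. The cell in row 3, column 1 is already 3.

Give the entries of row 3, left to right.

3, 6

4 in 2 cells must be {1,3}; 6 in 3 cells must be {1,2,3}.
(1,1) = 10 − 8 = 2 completes the 10 across.
(2,1) = 6 − 5 = 1 completes the 6 down.
(2,2) = 4 − 1 = 3 completes the 4 across.
(3,2) = 9 − 3 = 6 completes the 9 across.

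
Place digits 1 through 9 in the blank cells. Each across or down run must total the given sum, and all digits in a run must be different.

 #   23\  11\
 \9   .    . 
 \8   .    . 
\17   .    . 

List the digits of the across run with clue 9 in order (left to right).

17 in 2 cells must be {8,9}; 23 in 3 cells must be {6,8,9}.
The 8 across and the 23 down share only 6, so R2C1 = 6.
R2C2 = 8 − 6 = 2 completes the 8 across.
Given what's placed, R3C2 must be 8 to fit the 17 across and 11 down.
R1C1 = 8: the only remaining digit allowed by both the 9 across and the 23 down.
R1C2 = 9 − 8 = 1 completes the 9 across.
R3C1 = 17 − 8 = 9 completes the 17 across.

8 1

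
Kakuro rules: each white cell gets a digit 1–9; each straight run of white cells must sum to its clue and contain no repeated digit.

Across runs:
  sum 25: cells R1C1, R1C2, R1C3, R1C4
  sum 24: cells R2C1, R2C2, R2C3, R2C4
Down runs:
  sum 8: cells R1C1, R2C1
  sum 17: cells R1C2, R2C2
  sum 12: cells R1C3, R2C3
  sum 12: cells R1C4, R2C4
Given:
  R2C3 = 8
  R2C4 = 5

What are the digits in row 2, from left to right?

17 in 2 cells must be {8,9}.
R1C3 = 12 − 8 = 4 completes the 12 down.
R1C4 = 12 − 5 = 7 completes the 12 down.
Given what's placed, R2C2 must be 9 to fit the 24 across and 17 down.
R1C2 = 17 − 9 = 8 completes the 17 down.
R2C1 = 24 − 22 = 2 completes the 24 across.
R1C1 = 25 − 19 = 6 completes the 25 across.

2 9 8 5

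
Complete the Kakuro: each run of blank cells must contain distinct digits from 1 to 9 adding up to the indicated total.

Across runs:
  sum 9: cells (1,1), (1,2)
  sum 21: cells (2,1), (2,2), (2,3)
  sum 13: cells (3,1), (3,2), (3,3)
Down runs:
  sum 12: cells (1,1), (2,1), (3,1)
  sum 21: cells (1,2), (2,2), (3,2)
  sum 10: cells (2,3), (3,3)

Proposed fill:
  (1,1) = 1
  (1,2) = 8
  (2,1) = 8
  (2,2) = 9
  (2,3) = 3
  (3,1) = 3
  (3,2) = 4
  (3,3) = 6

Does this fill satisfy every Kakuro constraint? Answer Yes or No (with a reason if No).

No — the across run (2,1)–(2,3) sums to 20, not 21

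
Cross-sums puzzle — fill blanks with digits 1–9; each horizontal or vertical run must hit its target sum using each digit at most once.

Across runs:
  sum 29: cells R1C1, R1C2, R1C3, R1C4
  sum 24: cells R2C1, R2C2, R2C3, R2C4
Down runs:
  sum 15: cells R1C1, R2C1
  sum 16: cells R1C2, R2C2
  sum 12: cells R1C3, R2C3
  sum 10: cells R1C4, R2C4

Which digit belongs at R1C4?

8

29 in 4 cells must be {5,7,8,9}; 16 in 2 cells must be {7,9}.
Nothing is forced directly, so branch on R1C1, whose candidates are 7 or 8 or 9. If R1C1 = 7: that forces R1C2 = 9, R1C4 = 8, R2C1 = 8, R2C2 = 7, after which R2C4 would have to be in {3,4,5,6} for the 24 across but in {2} for the 10 down — contradiction. If R1C1 = 8: that forces R2C1 = 7, R2C2 = 9, R1C2 = 7, R1C4 = 9, after which R2C4 would have to be in {2,3,5,6} for the 24 across but in {1} for the 10 down — contradiction. So R1C1 = 9.
Given what's placed, R1C2 must be 7 to fit the 29 across and 16 down.
R1C4 = 8: the only remaining digit allowed by both the 29 across and the 10 down.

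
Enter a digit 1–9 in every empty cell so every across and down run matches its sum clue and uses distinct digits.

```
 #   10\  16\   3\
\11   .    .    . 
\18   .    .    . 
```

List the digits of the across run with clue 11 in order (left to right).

3 7 1

16 in 2 cells must be {7,9}; 3 in 2 cells must be {1,2}.
The 11 across and the 16 down share only 7, so R1C2 = 7.
Given what's placed, R1C3 must be 1 to fit the 11 across and 3 down.
R2C2 = 16 − 7 = 9 completes the 16 down.
R2C3 = 3 − 1 = 2 completes the 3 down.
R1C1 = 11 − 8 = 3 completes the 11 across.
R2C1 = 18 − 11 = 7 completes the 18 across.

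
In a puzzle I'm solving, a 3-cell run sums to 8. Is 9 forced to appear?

No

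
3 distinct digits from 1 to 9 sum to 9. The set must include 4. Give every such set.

3 distinct digits from 1–9 sum between 6 and 24.
Keeping only sets containing 4.
Only one set works: {2,3,4}.

{2,3,4}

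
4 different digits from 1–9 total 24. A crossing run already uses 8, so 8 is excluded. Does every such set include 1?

No

Counterexample: {2,6,7,9} sums to 24 under that restriction without using 1.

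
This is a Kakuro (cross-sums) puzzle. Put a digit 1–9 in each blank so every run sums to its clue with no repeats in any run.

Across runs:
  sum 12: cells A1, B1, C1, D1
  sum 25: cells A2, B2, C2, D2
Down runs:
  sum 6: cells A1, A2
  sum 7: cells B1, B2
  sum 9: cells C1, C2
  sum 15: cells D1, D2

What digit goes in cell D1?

6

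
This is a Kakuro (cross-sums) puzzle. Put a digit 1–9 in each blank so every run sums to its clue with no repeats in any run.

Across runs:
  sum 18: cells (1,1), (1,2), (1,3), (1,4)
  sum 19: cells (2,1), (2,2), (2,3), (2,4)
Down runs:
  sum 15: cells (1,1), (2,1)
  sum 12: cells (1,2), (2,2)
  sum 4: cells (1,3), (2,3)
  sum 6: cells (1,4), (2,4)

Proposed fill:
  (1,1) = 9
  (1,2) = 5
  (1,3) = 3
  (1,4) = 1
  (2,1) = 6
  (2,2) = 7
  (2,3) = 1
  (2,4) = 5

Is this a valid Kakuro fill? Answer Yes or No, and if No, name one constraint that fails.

Yes

Across: 9+5+3+1=18; 6+7+1+5=19. Down: 9+6=15; 5+7=12; 3+1=4; 1+5=6. No digit repeats within any run.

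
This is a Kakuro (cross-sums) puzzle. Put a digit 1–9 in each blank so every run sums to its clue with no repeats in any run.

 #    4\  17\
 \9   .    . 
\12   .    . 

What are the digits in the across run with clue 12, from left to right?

4 in 2 cells must be {1,3}; 17 in 2 cells must be {8,9}.
The 9 across and the 17 down share only 8, so R1C2 = 8.
The 12 across and the 4 down share only 3, so R2C1 = 3.
R2C2 = 12 − 3 = 9 completes the 12 across.
R1C1 = 9 − 8 = 1 completes the 9 across.

3 9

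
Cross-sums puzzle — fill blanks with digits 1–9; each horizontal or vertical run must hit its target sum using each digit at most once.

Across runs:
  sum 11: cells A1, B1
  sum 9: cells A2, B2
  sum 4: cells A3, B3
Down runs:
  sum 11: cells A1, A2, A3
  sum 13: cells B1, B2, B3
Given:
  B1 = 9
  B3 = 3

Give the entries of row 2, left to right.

4 in 2 cells must be {1,3}.
A1 = 11 − 9 = 2 completes the 11 across.
B2 = 13 − 12 = 1 completes the 13 down.
A3 = 4 − 3 = 1 completes the 4 across.
A2 = 9 − 1 = 8 completes the 9 across.

8 1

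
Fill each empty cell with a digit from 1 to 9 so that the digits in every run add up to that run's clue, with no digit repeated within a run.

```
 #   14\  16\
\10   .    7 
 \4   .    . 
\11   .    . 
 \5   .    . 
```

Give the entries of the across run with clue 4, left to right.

4 in 2 cells must be {1,3}.
R1C1 = 10 − 7 = 3 completes the 10 across.
Given what's placed, R2C1 must be 1 to fit the 4 across and 14 down.
R2C2 = 4 − 1 = 3 completes the 4 across.
No cell is forced outright now. R4C1 can only be 2 or 4 (the digits allowed by both its 5 across and its 14 down). If R4C1 = 2: that forces R3C1 = 8, after which R3C2 would have to be in {3} for the 11 across but in {1,2,4,5} for the 16 down — contradiction. So R4C1 = 4.
R3C1 = 14 − 8 = 6 completes the 14 down.
R3C2 = 11 − 6 = 5 completes the 11 across.
R4C2 = 5 − 4 = 1 completes the 5 across.

1, 3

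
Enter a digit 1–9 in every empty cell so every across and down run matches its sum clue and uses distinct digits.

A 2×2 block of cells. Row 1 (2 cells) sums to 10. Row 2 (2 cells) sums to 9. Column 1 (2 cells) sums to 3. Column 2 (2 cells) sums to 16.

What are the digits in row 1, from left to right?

1 9

3 in 2 cells must be {1,2}; 16 in 2 cells must be {7,9}.
The 9 across and the 16 down share only 7, so (2,2) = 7.
(1,2) = 16 − 7 = 9 completes the 16 down.
(2,1) = 9 − 7 = 2 completes the 9 across.
(1,1) = 10 − 9 = 1 completes the 10 across.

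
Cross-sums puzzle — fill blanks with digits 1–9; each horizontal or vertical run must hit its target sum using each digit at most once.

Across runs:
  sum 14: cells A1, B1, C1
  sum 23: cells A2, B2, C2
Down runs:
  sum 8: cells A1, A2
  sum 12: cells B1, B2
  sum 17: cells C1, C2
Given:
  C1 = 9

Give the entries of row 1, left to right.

23 in 3 cells must be {6,8,9}; 17 in 2 cells must be {8,9}.
The 23 across and the 8 down share only 6, so A2 = 6.
C2 = 17 − 9 = 8 completes the 17 down.
A1 = 8 − 6 = 2 completes the 8 down.
B1 = 14 − 11 = 3 completes the 14 across.
B2 = 23 − 14 = 9 completes the 23 across.

2 3 9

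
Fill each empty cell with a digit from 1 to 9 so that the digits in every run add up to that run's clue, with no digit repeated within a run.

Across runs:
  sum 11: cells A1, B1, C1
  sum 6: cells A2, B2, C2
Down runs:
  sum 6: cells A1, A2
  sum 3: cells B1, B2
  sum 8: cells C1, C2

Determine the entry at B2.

6 in 3 cells must be {1,2,3}; 3 in 2 cells must be {1,2}.
Nothing is forced directly, so branch on A2, whose candidates are 1 or 2. If A2 = 1: that forces A1 = 5, B1 = 2, after which C1 would have to be in {4} for the 11 across but in {1,2,3,5,6,7} for the 8 down — contradiction. So A2 = 2.
A1 = 6 − 2 = 4 completes the 6 down.
Given what's placed, B2 must be 1 to fit the 6 across and 3 down.
C2 = 6 − 3 = 3 completes the 6 across.
B1 = 3 − 1 = 2 completes the 3 down.
C1 = 11 − 6 = 5 completes the 11 across.

1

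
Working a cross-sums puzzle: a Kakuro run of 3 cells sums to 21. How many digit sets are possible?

3 distinct digits from 1–9 sum between 6 and 24.
Enumerating: {4,8,9}, {5,7,9}, {6,7,8}.

3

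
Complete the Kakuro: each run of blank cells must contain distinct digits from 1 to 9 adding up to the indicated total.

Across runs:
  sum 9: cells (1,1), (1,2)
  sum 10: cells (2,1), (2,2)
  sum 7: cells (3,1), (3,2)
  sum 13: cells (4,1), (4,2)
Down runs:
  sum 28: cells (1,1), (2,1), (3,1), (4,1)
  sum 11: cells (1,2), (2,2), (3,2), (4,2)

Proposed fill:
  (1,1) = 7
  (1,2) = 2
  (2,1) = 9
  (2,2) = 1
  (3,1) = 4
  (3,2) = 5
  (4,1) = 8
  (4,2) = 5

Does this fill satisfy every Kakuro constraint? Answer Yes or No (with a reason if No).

No — the across run (3,1)–(3,2) sums to 9, not 7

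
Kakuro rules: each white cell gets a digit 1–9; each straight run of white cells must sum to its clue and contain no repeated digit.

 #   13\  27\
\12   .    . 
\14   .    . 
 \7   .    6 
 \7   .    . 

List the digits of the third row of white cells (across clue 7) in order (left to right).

1 6

R3C1 = 7 − 6 = 1 completes the 7 across.
No cell is forced outright now. R2C1 can only be 5 or 6 (the digits allowed by both its 14 across and its 13 down). If R2C1 = 6: that forces R1C1 = 4, R1C2 = 8, after which R2C2 would have to be in {8} for the 14 across but in {4,9} for the 27 down — contradiction. So R2C1 = 5.
R2C2 = 14 − 5 = 9 completes the 14 across.
Nothing is forced directly, so branch on R1C1, whose candidates are 3 or 4. If R1C1 = 3: then R1C2 would have to be in {9} for the 12 across but in {4,5,7,8} for the 27 down — contradiction. So R1C1 = 4.
R1C2 = 12 − 4 = 8 completes the 12 across.
R4C1 = 13 − 10 = 3 completes the 13 down.
R4C2 = 7 − 3 = 4 completes the 7 across.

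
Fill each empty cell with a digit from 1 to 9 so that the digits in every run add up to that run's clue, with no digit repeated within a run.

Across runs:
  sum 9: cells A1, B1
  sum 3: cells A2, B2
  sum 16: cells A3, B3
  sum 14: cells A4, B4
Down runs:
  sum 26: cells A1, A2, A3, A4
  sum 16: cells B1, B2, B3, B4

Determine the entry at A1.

3 in 2 cells must be {1,2}; 16 in 2 cells must be {7,9}.
Only 2 fits A2 under both its across sum 3 and down sum 26.
B2 = 3 − 2 = 1 completes the 3 across.
Nothing is forced directly, so branch on A1, whose candidates are 7 or 8. If A1 = 8: then B1 would have to be in {1} for the 9 across but in {2,3,4,5,6,7,8,9} for the 16 down — contradiction. So A1 = 7.

7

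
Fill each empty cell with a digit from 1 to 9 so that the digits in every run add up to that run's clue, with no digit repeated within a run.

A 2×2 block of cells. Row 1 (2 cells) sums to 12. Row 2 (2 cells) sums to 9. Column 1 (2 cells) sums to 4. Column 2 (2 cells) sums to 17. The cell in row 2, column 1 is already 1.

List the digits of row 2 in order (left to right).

1 8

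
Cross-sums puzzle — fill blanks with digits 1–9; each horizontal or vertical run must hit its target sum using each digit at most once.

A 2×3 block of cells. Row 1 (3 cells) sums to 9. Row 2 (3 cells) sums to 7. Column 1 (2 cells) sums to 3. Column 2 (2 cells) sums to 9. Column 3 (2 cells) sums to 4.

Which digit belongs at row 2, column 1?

7 in 3 cells must be {1,2,4}; 3 in 2 cells must be {1,2}; 4 in 2 cells must be {1,3}.
The 7 across and the 4 down share only 1, so (2,3) = 1.
(1,3) = 4 − 1 = 3 completes the 4 down.
Given what's placed, (2,1) must be 2 to fit the 7 across and 3 down.
(2,2) = 7 − 3 = 4 completes the 7 across.
(1,1) = 3 − 2 = 1 completes the 3 down.
(1,2) = 9 − 4 = 5 completes the 9 across.

2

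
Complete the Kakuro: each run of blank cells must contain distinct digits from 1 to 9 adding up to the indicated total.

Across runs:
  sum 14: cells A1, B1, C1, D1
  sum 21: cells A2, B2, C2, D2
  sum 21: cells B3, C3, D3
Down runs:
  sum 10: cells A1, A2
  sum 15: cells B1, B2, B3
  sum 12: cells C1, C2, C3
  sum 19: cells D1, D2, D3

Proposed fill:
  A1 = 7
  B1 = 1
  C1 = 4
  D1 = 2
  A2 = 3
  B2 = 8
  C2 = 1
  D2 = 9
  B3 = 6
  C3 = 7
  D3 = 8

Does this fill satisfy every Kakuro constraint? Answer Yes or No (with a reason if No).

Across: 7+1+4+2=14; 3+8+1+9=21; 6+7+8=21. Down: 7+3=10; 1+8+6=15; 4+1+7=12; 2+9+8=19. No digit repeats within any run.

Yes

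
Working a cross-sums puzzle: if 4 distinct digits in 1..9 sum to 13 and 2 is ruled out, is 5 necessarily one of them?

The only way to make 13 from 4 distinct digits under that restriction is {1,3,4,5}, which contains 5.

Yes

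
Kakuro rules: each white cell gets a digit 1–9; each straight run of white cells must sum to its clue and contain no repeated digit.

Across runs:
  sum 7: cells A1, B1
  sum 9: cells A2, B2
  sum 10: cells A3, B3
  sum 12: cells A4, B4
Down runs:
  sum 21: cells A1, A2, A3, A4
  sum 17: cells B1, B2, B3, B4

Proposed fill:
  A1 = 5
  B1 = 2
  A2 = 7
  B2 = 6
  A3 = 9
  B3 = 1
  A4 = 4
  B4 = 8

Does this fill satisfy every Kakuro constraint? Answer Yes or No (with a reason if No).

No — the down run A1–A4 sums to 25, not 21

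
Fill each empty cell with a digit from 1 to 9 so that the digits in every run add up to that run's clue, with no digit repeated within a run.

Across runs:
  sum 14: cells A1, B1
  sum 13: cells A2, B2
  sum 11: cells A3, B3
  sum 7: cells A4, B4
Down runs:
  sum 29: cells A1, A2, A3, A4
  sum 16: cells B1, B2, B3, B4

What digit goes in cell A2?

29 in 4 cells must be {5,7,8,9}.
Only 5 fits A4 under both its across sum 7 and down sum 29.
B4 = 7 − 5 = 2 completes the 7 across.
Nothing is forced directly, so branch on A2, whose candidates are 7 or 8 or 9. If A2 = 8: that forces A1 = 9, B1 = 5, after which B2 would have to be in {5} for the 13 across but in {1,3,6,8} for the 16 down — contradiction. If A2 = 9: that forces A1 = 8, B1 = 6, after which B2 would have to be in {4} for the 13 across but in {1,3,5,7} for the 16 down — contradiction. So A2 = 7.

7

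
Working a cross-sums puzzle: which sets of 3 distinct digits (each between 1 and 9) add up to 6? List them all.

{1,2,3}

3 distinct digits from 1–9 sum between 6 and 24.
Only one set works: {1,2,3}.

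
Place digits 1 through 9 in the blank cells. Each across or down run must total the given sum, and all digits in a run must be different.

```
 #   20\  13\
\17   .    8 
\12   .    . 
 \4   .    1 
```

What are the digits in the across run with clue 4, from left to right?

3 1

17 in 2 cells must be {8,9}; 4 in 2 cells must be {1,3}.
R1C1 = 17 − 8 = 9 completes the 17 across.
R2C2 = 13 − 9 = 4 completes the 13 down.
R3C1 = 4 − 1 = 3 completes the 4 across.
R2C1 = 12 − 4 = 8 completes the 12 across.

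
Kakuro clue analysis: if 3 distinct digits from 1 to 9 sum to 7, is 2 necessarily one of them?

Yes

The only way to make 7 from 3 distinct digits is {1,2,4}, which contains 2.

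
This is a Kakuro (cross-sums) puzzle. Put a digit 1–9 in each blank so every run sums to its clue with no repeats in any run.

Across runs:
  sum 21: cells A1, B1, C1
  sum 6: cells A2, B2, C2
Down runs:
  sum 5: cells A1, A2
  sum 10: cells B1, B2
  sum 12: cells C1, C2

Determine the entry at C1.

9

6 in 3 cells must be {1,2,3}.
The 21 across and the 5 down share only 4, so A1 = 4.
A2 = 5 − 4 = 1 completes the 5 down.
Given what's placed, C2 must be 3 to fit the 6 across and 12 down.
C1 = 12 − 3 = 9 completes the 12 down.
B2 = 6 − 4 = 2 completes the 6 across.
B1 = 21 − 13 = 8 completes the 21 across.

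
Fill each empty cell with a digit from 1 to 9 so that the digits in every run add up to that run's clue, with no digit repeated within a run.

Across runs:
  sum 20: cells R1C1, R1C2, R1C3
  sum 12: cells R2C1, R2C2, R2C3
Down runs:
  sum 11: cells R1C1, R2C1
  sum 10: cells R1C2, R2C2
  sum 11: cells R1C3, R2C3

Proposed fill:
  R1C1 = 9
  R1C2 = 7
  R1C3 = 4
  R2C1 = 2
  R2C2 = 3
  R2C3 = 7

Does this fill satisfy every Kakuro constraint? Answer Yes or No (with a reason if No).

Yes

Across: 9+7+4=20; 2+3+7=12. Down: 9+2=11; 7+3=10; 4+7=11. No digit repeats within any run.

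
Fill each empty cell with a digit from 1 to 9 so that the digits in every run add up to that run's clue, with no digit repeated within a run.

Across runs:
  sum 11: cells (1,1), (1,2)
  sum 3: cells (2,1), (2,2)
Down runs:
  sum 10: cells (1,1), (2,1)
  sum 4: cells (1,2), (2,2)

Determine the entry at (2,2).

3 in 2 cells must be {1,2}; 4 in 2 cells must be {1,3}.
The 11 across and the 4 down share only 3, so (1,2) = 3.
(2,2) = 4 − 3 = 1 completes the 4 down.
(1,1) = 11 − 3 = 8 completes the 11 across.
(2,1) = 3 − 1 = 2 completes the 3 across.

1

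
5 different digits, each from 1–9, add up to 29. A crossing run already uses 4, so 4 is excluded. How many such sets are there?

4

5 distinct digits from 1–9 sum between 15 and 35.
Dropping sets that contain 4.
Enumerating: {1,5,6,8,9}, {2,3,7,8,9}, {2,5,6,7,9}, {3,5,6,7,8}.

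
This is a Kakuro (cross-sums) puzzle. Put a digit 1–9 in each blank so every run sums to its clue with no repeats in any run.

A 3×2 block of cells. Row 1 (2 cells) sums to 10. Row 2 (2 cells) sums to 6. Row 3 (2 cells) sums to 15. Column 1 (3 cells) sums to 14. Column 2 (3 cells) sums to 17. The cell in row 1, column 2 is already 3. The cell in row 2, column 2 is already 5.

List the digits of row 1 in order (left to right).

7 3

(1,1) = 10 − 3 = 7 completes the 10 across.
(2,1) = 6 − 5 = 1 completes the 6 across.
(3,1) = 14 − 8 = 6 completes the 14 down.
(3,2) = 15 − 6 = 9 completes the 15 across.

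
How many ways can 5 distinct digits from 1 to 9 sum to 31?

5 distinct digits from 1–9 sum between 15 and 35.
Enumerating: {1,6,7,8,9}, {2,5,7,8,9}, {3,4,7,8,9}, {3,5,6,8,9}, {4,5,6,7,9}.

5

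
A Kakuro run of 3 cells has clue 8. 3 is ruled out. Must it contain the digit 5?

The only way to make 8 from 3 distinct digits under that restriction is {1,2,5}, which contains 5.

Yes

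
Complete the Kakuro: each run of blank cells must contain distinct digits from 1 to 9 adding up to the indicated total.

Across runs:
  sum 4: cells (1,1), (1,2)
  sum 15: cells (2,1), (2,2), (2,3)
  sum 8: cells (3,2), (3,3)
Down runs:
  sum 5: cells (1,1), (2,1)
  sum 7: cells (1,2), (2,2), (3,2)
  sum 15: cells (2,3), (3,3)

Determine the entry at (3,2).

4 in 2 cells must be {1,3}; 7 in 3 cells must be {1,2,4}.
The 4 across and the 7 down share only 1, so (1,2) = 1.
(3,2) = 2: the only remaining digit allowed by both the 8 across and the 7 down.
(3,3) = 8 − 2 = 6 completes the 8 across.
(1,1) = 4 − 1 = 3 completes the 4 across.
(2,1) = 5 − 3 = 2 completes the 5 down.
(2,2) = 7 − 3 = 4 completes the 7 down.
(2,3) = 15 − 6 = 9 completes the 15 across.

2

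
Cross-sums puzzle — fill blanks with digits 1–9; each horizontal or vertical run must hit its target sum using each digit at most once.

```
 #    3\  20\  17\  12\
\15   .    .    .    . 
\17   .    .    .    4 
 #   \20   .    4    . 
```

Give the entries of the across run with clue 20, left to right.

3 in 2 cells must be {1,2}.
R3C4 = 7: the only remaining digit allowed by both the 20 across and the 12 down.
R1C4 = 12 − 11 = 1 completes the 12 down.
R3C2 = 20 − 11 = 9 completes the 20 across.

9, 4, 7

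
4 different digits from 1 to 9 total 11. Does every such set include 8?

The only way to make 11 from 4 distinct digits is {1,2,3,5}, which does not contain 8.

No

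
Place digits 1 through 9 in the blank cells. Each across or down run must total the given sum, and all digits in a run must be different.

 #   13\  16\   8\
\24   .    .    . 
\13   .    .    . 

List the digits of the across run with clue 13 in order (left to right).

5, 7, 1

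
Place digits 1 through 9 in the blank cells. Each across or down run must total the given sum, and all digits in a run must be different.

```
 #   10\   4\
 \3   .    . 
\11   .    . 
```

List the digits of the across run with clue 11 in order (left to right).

8 3

3 in 2 cells must be {1,2}; 4 in 2 cells must be {1,3}.
The 3 across and the 4 down share only 1, so R1C2 = 1.
R2C2 = 4 − 1 = 3 completes the 4 down.
R1C1 = 3 − 1 = 2 completes the 3 across.
R2C1 = 11 − 3 = 8 completes the 11 across.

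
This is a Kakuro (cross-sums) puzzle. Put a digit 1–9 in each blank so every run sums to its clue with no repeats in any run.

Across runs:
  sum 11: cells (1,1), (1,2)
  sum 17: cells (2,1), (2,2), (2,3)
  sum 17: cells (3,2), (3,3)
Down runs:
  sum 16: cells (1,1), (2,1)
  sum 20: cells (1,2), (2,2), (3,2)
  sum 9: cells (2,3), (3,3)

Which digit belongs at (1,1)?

7

17 in 2 cells must be {8,9}; 16 in 2 cells must be {7,9}.
The 17 across and the 9 down share only 8, so (3,3) = 8.
(2,3) = 9 − 8 = 1 completes the 9 down.
(3,2) = 17 − 8 = 9 completes the 17 across.
(2,2) = 7: the only remaining digit allowed by both the 17 across and the 20 down.
(1,2) = 20 − 16 = 4 completes the 20 down.
(2,1) = 17 − 8 = 9 completes the 17 across.
(1,1) = 11 − 4 = 7 completes the 11 across.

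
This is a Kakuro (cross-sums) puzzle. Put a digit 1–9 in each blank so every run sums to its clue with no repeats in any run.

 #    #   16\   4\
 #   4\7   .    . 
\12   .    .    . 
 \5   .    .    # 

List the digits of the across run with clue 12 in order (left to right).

1 8 3

4 in 2 cells must be {1,3}.
Nothing is forced directly, so branch on R1C3, whose candidates are 1 or 3. If R1C3 = 3: that forces R1C2 = 4, R2C3 = 1, R3C2 = 3, R2C1 = 3, after which R2C2 would have to be in {8} for the 12 across but in {9} for the 16 down — contradiction. So R1C3 = 1.
R1C2 = 7 − 1 = 6 completes the 7 across.
R2C3 = 4 − 1 = 3 completes the 4 down.
R2C1 = 1: the only remaining digit allowed by both the 12 across and the 4 down.
R2C2 = 12 − 4 = 8 completes the 12 across.
R3C1 = 4 − 1 = 3 completes the 4 down.
R3C2 = 5 − 3 = 2 completes the 5 across.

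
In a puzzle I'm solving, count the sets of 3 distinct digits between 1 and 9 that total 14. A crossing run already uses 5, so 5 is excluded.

5

3 distinct digits from 1–9 sum between 6 and 24.
Dropping sets that contain 5.
Enumerating: {1,4,9}, {1,6,7}, {2,3,9}, {2,4,8}, {3,4,7}.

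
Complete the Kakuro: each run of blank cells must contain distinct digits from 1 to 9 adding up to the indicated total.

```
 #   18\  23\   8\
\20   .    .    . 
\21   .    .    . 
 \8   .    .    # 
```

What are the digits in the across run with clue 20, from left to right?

23 in 3 cells must be {6,8,9}.
Only 6 fits R3C2 under both its across sum 8 and down sum 23.
R3C1 = 8 − 6 = 2 completes the 8 across.
Nothing is forced directly, so branch on R1C2, whose candidates are 8 or 9. If R1C2 = 9: that forces R1C1 = 7, after which R1C3 would have to be in {4} for the 20 across but in {1,2,3,5,6,7} for the 8 down — contradiction. So R1C2 = 8.
R2C2 = 23 − 14 = 9 completes the 23 down.
R2C1 = 7: the only remaining digit allowed by both the 21 across and the 18 down.
R2C3 = 21 − 16 = 5 completes the 21 across.
R1C1 = 18 − 9 = 9 completes the 18 down.
R1C3 = 20 − 17 = 3 completes the 20 across.

9, 8, 3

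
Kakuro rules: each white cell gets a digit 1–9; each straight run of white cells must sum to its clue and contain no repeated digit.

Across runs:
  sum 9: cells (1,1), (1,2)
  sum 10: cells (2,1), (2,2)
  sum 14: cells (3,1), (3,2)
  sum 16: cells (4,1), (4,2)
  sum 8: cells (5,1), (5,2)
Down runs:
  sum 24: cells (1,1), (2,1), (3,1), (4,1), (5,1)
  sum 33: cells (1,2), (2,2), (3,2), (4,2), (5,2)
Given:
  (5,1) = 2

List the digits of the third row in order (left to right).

5 9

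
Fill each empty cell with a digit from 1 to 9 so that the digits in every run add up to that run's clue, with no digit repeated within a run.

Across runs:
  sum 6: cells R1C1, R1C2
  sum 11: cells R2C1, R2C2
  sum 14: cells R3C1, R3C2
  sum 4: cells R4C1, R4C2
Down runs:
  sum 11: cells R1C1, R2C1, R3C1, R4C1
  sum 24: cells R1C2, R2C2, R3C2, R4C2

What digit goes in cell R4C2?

3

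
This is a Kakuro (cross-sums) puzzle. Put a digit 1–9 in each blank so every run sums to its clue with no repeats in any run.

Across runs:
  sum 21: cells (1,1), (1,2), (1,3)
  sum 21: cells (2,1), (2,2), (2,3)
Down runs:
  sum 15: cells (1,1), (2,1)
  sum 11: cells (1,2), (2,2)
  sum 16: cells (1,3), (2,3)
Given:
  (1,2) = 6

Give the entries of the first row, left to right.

16 in 2 cells must be {7,9}.
Given what's placed, (1,3) must be 7 to fit the 21 across and 16 down.
(2,2) = 11 − 6 = 5 completes the 11 down.
(2,3) = 16 − 7 = 9 completes the 16 down.
(1,1) = 21 − 13 = 8 completes the 21 across.
(2,1) = 21 − 14 = 7 completes the 21 across.

8 6 7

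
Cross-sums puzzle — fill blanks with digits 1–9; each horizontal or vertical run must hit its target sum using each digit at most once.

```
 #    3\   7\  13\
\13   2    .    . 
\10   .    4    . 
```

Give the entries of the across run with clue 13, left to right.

2 3 8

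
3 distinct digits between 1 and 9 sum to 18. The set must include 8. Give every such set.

3 distinct digits from 1–9 sum between 6 and 24.
Keeping only sets containing 8.

{1,8,9}; {3,7,8}; {4,6,8}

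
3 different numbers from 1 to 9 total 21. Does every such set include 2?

No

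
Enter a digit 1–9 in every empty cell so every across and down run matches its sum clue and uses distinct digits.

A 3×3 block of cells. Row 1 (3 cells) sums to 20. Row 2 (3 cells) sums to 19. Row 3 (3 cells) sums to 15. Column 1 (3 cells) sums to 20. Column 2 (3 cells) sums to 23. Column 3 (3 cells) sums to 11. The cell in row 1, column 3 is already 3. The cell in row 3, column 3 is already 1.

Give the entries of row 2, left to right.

23 in 3 cells must be {6,8,9}.
(2,3) = 11 − 4 = 7 completes the 11 down.
Nothing is forced directly, so branch on (1,1), whose candidates are 8 or 9. If (1,1) = 8: that forces (1,2) = 9, (2,2) = 8, (3,2) = 6, after which (2,1) would have to be in {4} for the 19 across but in {3,5,7,9} for the 20 down — contradiction. So (1,1) = 9.
(1,2) = 20 − 12 = 8 completes the 20 across.
(2,2) = 9: the only remaining digit allowed by both the 19 across and the 23 down.
(3,2) = 23 − 17 = 6 completes the 23 down.
(2,1) = 19 − 16 = 3 completes the 19 across.
(3,1) = 15 − 7 = 8 completes the 15 across.

3 9 7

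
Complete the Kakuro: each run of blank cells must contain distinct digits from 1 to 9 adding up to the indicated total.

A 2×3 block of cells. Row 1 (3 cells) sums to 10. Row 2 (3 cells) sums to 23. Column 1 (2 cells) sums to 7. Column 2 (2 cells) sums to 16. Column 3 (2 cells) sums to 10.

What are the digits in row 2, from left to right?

23 in 3 cells must be {6,8,9}; 16 in 2 cells must be {7,9}.
The 10 across and the 16 down share only 7, so (1,2) = 7.
The 23 across and the 7 down share only 6, so (2,1) = 6.
(2,2) = 16 − 7 = 9 completes the 16 down.
(2,3) = 23 − 15 = 8 completes the 23 across.
(1,1) = 7 − 6 = 1 completes the 7 down.
(1,3) = 10 − 8 = 2 completes the 10 across.

6 9 8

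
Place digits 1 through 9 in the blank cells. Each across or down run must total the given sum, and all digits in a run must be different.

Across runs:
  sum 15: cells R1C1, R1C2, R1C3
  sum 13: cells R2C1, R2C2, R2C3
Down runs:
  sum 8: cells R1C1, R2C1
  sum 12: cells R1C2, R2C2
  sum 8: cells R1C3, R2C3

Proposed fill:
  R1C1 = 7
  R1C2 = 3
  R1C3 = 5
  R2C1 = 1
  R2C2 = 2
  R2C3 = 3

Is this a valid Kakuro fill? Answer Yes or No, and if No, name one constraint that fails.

No — the across run R2C1–R2C3 sums to 6, not 13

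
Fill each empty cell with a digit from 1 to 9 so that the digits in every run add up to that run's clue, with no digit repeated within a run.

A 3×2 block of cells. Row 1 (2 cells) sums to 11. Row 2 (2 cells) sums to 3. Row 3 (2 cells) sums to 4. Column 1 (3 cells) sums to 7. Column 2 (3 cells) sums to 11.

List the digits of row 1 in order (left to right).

4, 7

3 in 2 cells must be {1,2}; 4 in 2 cells must be {1,3}; 7 in 3 cells must be {1,2,4}.
The 4 across and the 7 down share only 1, so (3,1) = 1.
(3,2) = 4 − 1 = 3 completes the 4 across.
Given what's placed, (2,1) must be 2 to fit the 3 across and 7 down.
(2,2) = 3 − 2 = 1 completes the 3 across.
(1,1) = 7 − 3 = 4 completes the 7 down.
(1,2) = 11 − 4 = 7 completes the 11 across.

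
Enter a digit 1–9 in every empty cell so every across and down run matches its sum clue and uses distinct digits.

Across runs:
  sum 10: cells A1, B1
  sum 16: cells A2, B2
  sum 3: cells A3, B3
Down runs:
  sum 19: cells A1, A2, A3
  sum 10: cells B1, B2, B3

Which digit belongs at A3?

2

16 in 2 cells must be {7,9}; 3 in 2 cells must be {1,2}.
The 16 across and the 10 down share only 7, so B2 = 7.
The 3 across and the 19 down share only 2, so A3 = 2.
B3 = 3 − 2 = 1 completes the 3 across.
B1 = 10 − 8 = 2 completes the 10 down.
A2 = 16 − 7 = 9 completes the 16 across.
A1 = 10 − 2 = 8 completes the 10 across.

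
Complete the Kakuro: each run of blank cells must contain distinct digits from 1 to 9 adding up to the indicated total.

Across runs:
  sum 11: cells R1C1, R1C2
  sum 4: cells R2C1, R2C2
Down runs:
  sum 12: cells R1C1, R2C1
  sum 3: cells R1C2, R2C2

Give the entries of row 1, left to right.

4 in 2 cells must be {1,3}; 3 in 2 cells must be {1,2}.
The 11 across and the 3 down share only 2, so R1C2 = 2.
The 4 across and the 12 down share only 3, so R2C1 = 3.
R2C2 = 4 − 3 = 1 completes the 4 across.
R1C1 = 11 − 2 = 9 completes the 11 across.

9 2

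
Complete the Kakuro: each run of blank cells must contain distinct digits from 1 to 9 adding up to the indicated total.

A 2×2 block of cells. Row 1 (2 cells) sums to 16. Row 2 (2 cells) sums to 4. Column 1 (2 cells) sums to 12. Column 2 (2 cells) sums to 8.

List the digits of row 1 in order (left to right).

9 7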